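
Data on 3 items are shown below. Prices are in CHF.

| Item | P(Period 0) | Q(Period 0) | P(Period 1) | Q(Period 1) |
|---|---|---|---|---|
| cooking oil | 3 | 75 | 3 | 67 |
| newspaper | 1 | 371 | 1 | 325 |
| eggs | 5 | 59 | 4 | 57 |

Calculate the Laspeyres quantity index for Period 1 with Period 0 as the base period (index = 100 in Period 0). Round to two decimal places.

Laspeyres quantity index uses base-period prices as weights.
ΣP(Period 0)·Q(Period 1) = 3×67 + 1×325 + 5×57 = 201 + 325 + 285 = 811
ΣP(Period 0)·Q(Period 0) = 3×75 + 1×371 + 5×59 = 225 + 371 + 295 = 891
Index = 811 / 891 × 100 = 91.0213

91.02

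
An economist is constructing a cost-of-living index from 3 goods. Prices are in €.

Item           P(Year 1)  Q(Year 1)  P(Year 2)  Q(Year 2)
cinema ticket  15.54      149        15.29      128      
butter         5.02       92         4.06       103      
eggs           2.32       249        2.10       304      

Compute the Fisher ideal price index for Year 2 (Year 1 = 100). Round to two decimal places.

Laspeyres component (base-period weights):
ΣP(Year 2)Q(Year 1) = 15.29×149 + 4.06×92 + 2.10×249 = 2278.21 + 373.52 + 522.9 = 3174.63
ΣP(Year 1)Q(Year 1) = 15.54×149 + 5.02×92 + 2.32×249 = 2315.46 + 461.84 + 577.68 = 3354.98
L = 3174.63 / 3354.98 × 100 = 94.6244
Paasche component (current-period weights):
ΣP(Year 2)Q(Year 2) = 15.29×128 + 4.06×103 + 2.10×304 = 1957.12 + 418.18 + 638.4 = 3013.7
ΣP(Year 1)Q(Year 2) = 15.54×128 + 5.02×103 + 2.32×304 = 1989.12 + 517.06 + 705.28 = 3211.46
P = 3013.7 / 3211.46 × 100 = 93.8421
Fisher = √(L × P) = √(94.6244 × 93.8421) = 94.2324

94.23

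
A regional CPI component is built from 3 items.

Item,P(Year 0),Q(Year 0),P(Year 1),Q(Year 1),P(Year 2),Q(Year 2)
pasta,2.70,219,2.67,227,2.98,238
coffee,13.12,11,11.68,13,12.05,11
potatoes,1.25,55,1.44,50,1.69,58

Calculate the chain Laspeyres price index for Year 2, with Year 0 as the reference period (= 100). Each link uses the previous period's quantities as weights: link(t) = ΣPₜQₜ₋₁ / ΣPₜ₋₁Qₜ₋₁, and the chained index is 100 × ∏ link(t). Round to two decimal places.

Link Year 0→Year 1:
ΣP(Year 1)Q(Year 0) = 2.67×219 + 11.68×11 + 1.44×55 = 584.73 + 128.48 + 79.2 = 792.41
ΣP(Year 0)Q(Year 0) = 2.70×219 + 13.12×11 + 1.25×55 = 591.3 + 144.32 + 68.75 = 804.37
link = 792.41/804.37 = 0.985131
Link Year 1→Year 2:
ΣP(Year 2)Q(Year 1) = 2.98×227 + 12.05×13 + 1.69×50 = 676.46 + 156.65 + 84.5 = 917.61
ΣP(Year 1)Q(Year 1) = 2.67×227 + 11.68×13 + 1.44×50 = 606.09 + 151.84 + 72 = 829.93
link = 917.61/829.93 = 1.105647
Chained index = 100 × 0.985131 × 1.105647 = 108.9208

108.92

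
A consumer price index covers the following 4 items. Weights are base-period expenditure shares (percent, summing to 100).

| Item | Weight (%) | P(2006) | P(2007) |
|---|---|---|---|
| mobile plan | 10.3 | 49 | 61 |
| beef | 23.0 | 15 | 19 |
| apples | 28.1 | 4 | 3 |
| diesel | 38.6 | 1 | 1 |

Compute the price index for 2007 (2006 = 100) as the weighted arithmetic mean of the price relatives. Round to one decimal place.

mobile plan: 10.3 × (61/49) = 10.3 × 1.244898 = 12.8224
beef: 23.0 × (19/15) = 23.0 × 1.266667 = 29.1333
apples: 28.1 × (3/4) = 28.1 × 0.750000 = 21.0750
diesel: 38.6 × (1/1) = 38.6 × 1.000000 = 38.6000
Index = Σ wᵢ·(p₁ᵢ/p₀ᵢ) = 12.8224 + 29.1333 + 21.0750 + 38.6000 = 101.6308

101.6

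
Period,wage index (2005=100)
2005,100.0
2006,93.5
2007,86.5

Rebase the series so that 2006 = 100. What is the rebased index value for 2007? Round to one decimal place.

Rebased(2007) = 86.5 / 93.5 × 100 = 92.5134

92.5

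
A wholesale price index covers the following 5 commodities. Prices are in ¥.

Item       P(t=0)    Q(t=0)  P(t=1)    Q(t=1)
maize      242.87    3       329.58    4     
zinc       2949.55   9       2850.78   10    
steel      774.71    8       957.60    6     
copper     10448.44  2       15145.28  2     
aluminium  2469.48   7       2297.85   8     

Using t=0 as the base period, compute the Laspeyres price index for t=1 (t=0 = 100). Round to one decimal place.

Laspeyres price index uses base-period quantities as weights.
ΣP(t=1)·Q(t=0) = 329.58×3 + 2850.78×9 + 957.60×8 + 15145.28×2 + 2297.85×7 = 988.74 + 25657.02 + 7660.8 + 30290.56 + 16084.95 = 80682.07
ΣP(t=0)·Q(t=0) = 242.87×3 + 2949.55×9 + 774.71×8 + 10448.44×2 + 2469.48×7 = 728.61 + 26545.95 + 6197.68 + 20896.88 + 17286.36 = 71655.48
Index = 80682.07 / 71655.48 × 100 = 112.5972

112.6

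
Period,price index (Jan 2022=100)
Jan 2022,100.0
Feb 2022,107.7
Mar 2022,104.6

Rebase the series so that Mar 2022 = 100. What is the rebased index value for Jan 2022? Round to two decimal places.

95.60

Rebased(Jan 2022) = 100.0 / 104.6 × 100 = 95.6023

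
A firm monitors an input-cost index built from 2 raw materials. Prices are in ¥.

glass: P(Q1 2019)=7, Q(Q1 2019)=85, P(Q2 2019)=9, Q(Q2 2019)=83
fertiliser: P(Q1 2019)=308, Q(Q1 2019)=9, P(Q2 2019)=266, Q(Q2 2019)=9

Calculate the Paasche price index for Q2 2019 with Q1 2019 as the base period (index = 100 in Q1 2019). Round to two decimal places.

Paasche price index uses current-period quantities as weights.
ΣP(Q2 2019)·Q(Q2 2019) = 9×83 + 266×9 = 747 + 2394 = 3141
ΣP(Q1 2019)·Q(Q2 2019) = 7×83 + 308×9 = 581 + 2772 = 3353
Index = 3141 / 3353 × 100 = 93.6773

93.68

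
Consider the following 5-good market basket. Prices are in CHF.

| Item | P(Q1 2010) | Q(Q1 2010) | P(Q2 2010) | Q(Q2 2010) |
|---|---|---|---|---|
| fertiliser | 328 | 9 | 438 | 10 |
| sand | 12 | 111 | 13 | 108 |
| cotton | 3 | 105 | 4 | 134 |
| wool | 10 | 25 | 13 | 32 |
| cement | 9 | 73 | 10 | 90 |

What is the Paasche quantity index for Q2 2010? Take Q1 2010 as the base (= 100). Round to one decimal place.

111.3

Paasche quantity index uses current-period prices as weights.
ΣP(Q2 2010)·Q(Q2 2010) = 438×10 + 13×108 + 4×134 + 13×32 + 10×90 = 4380 + 1404 + 536 + 416 + 900 = 7636
ΣP(Q2 2010)·Q(Q1 2010) = 438×9 + 13×111 + 4×105 + 13×25 + 10×73 = 3942 + 1443 + 420 + 325 + 730 = 6860
Index = 7636 / 6860 × 100 = 111.3120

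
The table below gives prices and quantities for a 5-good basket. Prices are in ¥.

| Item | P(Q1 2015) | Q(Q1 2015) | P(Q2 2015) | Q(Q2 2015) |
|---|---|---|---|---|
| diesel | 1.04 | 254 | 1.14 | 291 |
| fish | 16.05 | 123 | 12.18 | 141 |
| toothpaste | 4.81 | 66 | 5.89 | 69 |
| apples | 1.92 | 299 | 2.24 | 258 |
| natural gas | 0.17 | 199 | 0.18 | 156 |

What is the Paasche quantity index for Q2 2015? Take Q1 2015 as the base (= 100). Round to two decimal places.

106.23

Paasche quantity index uses current-period prices as weights.
ΣP(Q2 2015)·Q(Q2 2015) = 1.14×291 + 12.18×141 + 5.89×69 + 2.24×258 + 0.18×156 = 331.74 + 1717.38 + 406.41 + 577.92 + 28.08 = 3061.53
ΣP(Q2 2015)·Q(Q1 2015) = 1.14×254 + 12.18×123 + 5.89×66 + 2.24×299 + 0.18×199 = 289.56 + 1498.14 + 388.74 + 669.76 + 35.82 = 2882.02
Index = 3061.53 / 2882.02 × 100 = 106.2286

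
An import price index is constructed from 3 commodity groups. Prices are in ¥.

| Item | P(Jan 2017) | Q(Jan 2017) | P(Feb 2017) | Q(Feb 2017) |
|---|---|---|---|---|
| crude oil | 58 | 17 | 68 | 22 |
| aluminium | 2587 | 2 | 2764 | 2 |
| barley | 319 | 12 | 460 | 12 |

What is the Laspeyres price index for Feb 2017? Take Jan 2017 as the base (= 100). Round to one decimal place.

Laspeyres price index uses base-period quantities as weights.
ΣP(Feb 2017)·Q(Jan 2017) = 68×17 + 2764×2 + 460×12 = 1156 + 5528 + 5520 = 12204
ΣP(Jan 2017)·Q(Jan 2017) = 58×17 + 2587×2 + 319×12 = 986 + 5174 + 3828 = 9988
Index = 12204 / 9988 × 100 = 122.1866

122.2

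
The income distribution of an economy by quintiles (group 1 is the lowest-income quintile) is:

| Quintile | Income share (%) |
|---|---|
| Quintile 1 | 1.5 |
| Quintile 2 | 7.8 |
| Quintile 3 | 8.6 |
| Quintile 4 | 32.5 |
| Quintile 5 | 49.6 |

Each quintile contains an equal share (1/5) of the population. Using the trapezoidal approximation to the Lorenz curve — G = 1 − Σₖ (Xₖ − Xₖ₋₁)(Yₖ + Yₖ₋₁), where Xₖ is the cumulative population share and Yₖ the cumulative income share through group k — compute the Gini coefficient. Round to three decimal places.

0.484

Cumulative income shares Yₖ: 0.0150, 0.0930, 0.1790, 0.5040, 1.0000
Σ (Xₖ−Xₖ₋₁)(Yₖ+Yₖ₋₁) = (1/5)(0.0150+0.0000) + (1/5)(0.0930+0.0150) + (1/5)(0.1790+0.0930) + (1/5)(0.5040+0.1790) + (1/5)(1.0000+0.5040)
  = 0.0030 + 0.0216 + 0.0544 + 0.1366 + 0.3008 = 0.5164
G = 1 − 0.5164 = 0.4836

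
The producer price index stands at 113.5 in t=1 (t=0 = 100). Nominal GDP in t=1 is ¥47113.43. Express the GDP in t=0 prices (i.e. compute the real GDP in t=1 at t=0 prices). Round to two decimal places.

Real = Nominal ÷ (Index/100) = 47113.43 ÷ (113.5/100)
     = 47113.43 ÷ 1.135 = 41509.6300

41509.63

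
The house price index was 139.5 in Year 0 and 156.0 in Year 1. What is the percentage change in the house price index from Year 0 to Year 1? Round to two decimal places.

11.83%

Change = (156.0 − 139.5) / 139.5 × 100
       = 16.5 / 139.5 × 100 = 11.8280%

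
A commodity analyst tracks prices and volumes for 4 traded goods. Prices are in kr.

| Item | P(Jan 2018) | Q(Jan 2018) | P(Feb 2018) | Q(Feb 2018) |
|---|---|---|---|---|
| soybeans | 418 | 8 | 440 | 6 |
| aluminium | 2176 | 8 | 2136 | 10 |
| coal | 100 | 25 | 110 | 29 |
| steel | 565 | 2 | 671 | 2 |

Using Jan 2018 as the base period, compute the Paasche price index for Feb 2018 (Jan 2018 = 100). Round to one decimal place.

100.8

Paasche price index uses current-period quantities as weights.
ΣP(Feb 2018)·Q(Feb 2018) = 440×6 + 2136×10 + 110×29 + 671×2 = 2640 + 21360 + 3190 + 1342 = 28532
ΣP(Jan 2018)·Q(Feb 2018) = 418×6 + 2176×10 + 100×29 + 565×2 = 2508 + 21760 + 2900 + 1130 = 28298
Index = 28532 / 28298 × 100 = 100.8269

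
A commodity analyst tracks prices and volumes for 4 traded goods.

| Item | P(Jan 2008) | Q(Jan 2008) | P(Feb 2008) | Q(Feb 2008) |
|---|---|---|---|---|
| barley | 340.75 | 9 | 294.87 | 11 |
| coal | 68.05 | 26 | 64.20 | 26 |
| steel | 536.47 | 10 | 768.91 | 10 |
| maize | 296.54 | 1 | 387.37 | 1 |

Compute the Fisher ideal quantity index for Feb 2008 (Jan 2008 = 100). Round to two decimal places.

105.62

Laspeyres component (base-period weights):
ΣP(Jan 2008)Q(Feb 2008) = 340.75×11 + 68.05×26 + 536.47×10 + 296.54×1 = 3748.25 + 1769.3 + 5364.7 + 296.54 = 11178.79
ΣP(Jan 2008)Q(Jan 2008) = 340.75×9 + 68.05×26 + 536.47×10 + 296.54×1 = 3066.75 + 1769.3 + 5364.7 + 296.54 = 10497.29
L = 11178.79 / 10497.29 × 100 = 106.4922
Paasche component (current-period weights):
ΣP(Feb 2008)Q(Feb 2008) = 294.87×11 + 64.20×26 + 768.91×10 + 387.37×1 = 3243.57 + 1669.2 + 7689.1 + 387.37 = 12989.24
ΣP(Feb 2008)Q(Jan 2008) = 294.87×9 + 64.20×26 + 768.91×10 + 387.37×1 = 2653.83 + 1669.2 + 7689.1 + 387.37 = 12399.5
P = 12989.24 / 12399.5 × 100 = 104.7562
Fisher = √(L × P) = √(106.4922 × 104.7562) = 105.6206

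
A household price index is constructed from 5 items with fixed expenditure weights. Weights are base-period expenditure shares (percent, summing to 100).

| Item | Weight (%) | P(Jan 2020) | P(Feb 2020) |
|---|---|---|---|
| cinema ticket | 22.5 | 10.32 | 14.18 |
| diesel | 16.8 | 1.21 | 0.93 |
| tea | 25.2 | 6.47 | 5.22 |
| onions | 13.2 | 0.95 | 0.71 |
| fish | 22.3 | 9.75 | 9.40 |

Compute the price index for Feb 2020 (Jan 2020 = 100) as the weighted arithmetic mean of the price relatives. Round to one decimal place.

95.5

cinema ticket: 22.5 × (14.18/10.32) = 22.5 × 1.374031 = 30.9157
diesel: 16.8 × (0.93/1.21) = 16.8 × 0.768595 = 12.9124
tea: 25.2 × (5.22/6.47) = 25.2 × 0.806801 = 20.3314
onions: 13.2 × (0.71/0.95) = 13.2 × 0.747368 = 9.8653
fish: 22.3 × (9.40/9.75) = 22.3 × 0.964103 = 21.4995
Index = Σ wᵢ·(p₁ᵢ/p₀ᵢ) = 30.9157 + 12.9124 + 20.3314 + 9.8653 + 21.4995 = 95.5242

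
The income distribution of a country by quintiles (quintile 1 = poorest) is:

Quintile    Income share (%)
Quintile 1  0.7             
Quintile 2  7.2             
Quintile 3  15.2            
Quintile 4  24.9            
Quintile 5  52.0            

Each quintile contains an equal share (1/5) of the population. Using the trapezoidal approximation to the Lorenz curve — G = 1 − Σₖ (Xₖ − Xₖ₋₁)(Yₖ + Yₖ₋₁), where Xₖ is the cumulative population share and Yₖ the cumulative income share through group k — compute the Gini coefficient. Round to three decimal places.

Cumulative income shares Yₖ: 0.0070, 0.0790, 0.2310, 0.4800, 1.0000
Σ (Xₖ−Xₖ₋₁)(Yₖ+Yₖ₋₁) = (1/5)(0.0070+0.0000) + (1/5)(0.0790+0.0070) + (1/5)(0.2310+0.0790) + (1/5)(0.4800+0.2310) + (1/5)(1.0000+0.4800)
  = 0.0014 + 0.0172 + 0.0620 + 0.1422 + 0.2960 = 0.5188
G = 1 − 0.5188 = 0.4812

0.481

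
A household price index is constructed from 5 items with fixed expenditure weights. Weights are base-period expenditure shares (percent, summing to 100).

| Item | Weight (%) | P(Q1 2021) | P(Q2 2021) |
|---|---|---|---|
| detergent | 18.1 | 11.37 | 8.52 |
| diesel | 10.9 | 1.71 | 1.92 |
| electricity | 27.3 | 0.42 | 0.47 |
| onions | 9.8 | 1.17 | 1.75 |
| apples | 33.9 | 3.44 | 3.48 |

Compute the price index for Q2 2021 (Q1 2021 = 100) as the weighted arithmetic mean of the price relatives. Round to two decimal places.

105.30

detergent: 18.1 × (8.52/11.37) = 18.1 × 0.749340 = 13.5631
diesel: 10.9 × (1.92/1.71) = 10.9 × 1.122807 = 12.2386
electricity: 27.3 × (0.47/0.42) = 27.3 × 1.119048 = 30.5500
onions: 9.8 × (1.75/1.17) = 9.8 × 1.495726 = 14.6581
apples: 33.9 × (3.48/3.44) = 33.9 × 1.011628 = 34.2942
Index = Σ wᵢ·(p₁ᵢ/p₀ᵢ) = 13.5631 + 12.2386 + 30.5500 + 14.6581 + 34.2942 = 105.3040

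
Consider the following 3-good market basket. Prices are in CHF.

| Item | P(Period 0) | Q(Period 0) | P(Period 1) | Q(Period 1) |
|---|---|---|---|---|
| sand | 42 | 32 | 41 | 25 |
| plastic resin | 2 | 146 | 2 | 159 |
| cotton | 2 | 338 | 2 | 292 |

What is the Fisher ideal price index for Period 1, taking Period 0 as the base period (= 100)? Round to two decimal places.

Laspeyres component (base-period weights):
ΣP(Period 1)Q(Period 0) = 41×32 + 2×146 + 2×338 = 1312 + 292 + 676 = 2280
ΣP(Period 0)Q(Period 0) = 42×32 + 2×146 + 2×338 = 1344 + 292 + 676 = 2312
L = 2280 / 2312 × 100 = 98.6159
Paasche component (current-period weights):
ΣP(Period 1)Q(Period 1) = 41×25 + 2×159 + 2×292 = 1025 + 318 + 584 = 1927
ΣP(Period 0)Q(Period 1) = 42×25 + 2×159 + 2×292 = 1050 + 318 + 584 = 1952
P = 1927 / 1952 × 100 = 98.7193
Fisher = √(L × P) = √(98.6159 × 98.7193) = 98.6676

98.67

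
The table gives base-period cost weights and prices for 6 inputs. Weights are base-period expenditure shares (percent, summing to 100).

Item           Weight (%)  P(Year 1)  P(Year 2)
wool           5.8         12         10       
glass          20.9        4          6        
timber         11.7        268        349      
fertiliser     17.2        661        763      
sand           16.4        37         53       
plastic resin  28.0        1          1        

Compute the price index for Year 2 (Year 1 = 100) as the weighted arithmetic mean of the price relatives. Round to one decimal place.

122.8

wool: 5.8 × (10/12) = 5.8 × 0.833333 = 4.8333
glass: 20.9 × (6/4) = 20.9 × 1.500000 = 31.3500
timber: 11.7 × (349/268) = 11.7 × 1.302239 = 15.2362
fertiliser: 17.2 × (763/661) = 17.2 × 1.154312 = 19.8542
sand: 16.4 × (53/37) = 16.4 × 1.432432 = 23.4919
plastic resin: 28.0 × (1/1) = 28.0 × 1.000000 = 28.0000
Index = Σ wᵢ·(p₁ᵢ/p₀ᵢ) = 4.8333 + 31.3500 + 15.2362 + 19.8542 + 23.4919 + 28.0000 = 122.7656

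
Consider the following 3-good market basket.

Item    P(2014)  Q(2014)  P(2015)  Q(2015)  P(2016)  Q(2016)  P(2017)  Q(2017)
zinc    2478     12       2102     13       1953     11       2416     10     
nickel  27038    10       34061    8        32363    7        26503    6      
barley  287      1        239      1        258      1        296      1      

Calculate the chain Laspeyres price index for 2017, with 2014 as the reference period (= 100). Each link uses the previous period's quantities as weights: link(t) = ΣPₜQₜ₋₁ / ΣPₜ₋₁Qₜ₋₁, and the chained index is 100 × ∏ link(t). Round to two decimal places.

98.86

Link 2014→2015:
ΣP(2015)Q(2014) = 2102×12 + 34061×10 + 239×1 = 25224 + 340610 + 239 = 366073
ΣP(2014)Q(2014) = 2478×12 + 27038×10 + 287×1 = 29736 + 270380 + 287 = 300403
link = 366073/300403 = 1.218606
Link 2015→2016:
ΣP(2016)Q(2015) = 1953×13 + 32363×8 + 258×1 = 25389 + 258904 + 258 = 284551
ΣP(2015)Q(2015) = 2102×13 + 34061×8 + 239×1 = 27326 + 272488 + 239 = 300053
link = 284551/300053 = 0.948336
Link 2016→2017:
ΣP(2017)Q(2016) = 2416×11 + 26503×7 + 296×1 = 26576 + 185521 + 296 = 212393
ΣP(2016)Q(2016) = 1953×11 + 32363×7 + 258×1 = 21483 + 226541 + 258 = 248282
link = 212393/248282 = 0.855451
Chained index = 100 × 1.218606 × 0.948336 × 0.855451 = 98.8600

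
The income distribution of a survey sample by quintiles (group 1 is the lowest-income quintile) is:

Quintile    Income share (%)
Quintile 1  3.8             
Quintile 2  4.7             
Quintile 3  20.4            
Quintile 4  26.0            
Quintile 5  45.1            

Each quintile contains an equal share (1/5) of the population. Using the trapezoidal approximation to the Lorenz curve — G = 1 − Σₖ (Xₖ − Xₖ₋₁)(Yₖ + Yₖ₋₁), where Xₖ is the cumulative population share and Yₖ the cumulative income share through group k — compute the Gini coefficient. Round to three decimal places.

Cumulative income shares Yₖ: 0.0380, 0.0850, 0.2890, 0.5490, 1.0000
Σ (Xₖ−Xₖ₋₁)(Yₖ+Yₖ₋₁) = (1/5)(0.0380+0.0000) + (1/5)(0.0850+0.0380) + (1/5)(0.2890+0.0850) + (1/5)(0.5490+0.2890) + (1/5)(1.0000+0.5490)
  = 0.0076 + 0.0246 + 0.0748 + 0.1676 + 0.3098 = 0.5844
G = 1 − 0.5844 = 0.4156

0.416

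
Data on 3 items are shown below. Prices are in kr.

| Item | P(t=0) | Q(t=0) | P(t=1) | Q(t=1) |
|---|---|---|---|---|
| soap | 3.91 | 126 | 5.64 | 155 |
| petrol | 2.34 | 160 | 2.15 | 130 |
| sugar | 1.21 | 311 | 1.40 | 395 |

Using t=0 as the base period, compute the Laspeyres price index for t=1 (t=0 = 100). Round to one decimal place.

Laspeyres price index uses base-period quantities as weights.
ΣP(t=1)·Q(t=0) = 5.64×126 + 2.15×160 + 1.40×311 = 710.64 + 344 + 435.4 = 1490.04
ΣP(t=0)·Q(t=0) = 3.91×126 + 2.34×160 + 1.21×311 = 492.66 + 374.4 + 376.31 = 1243.37
Index = 1490.04 / 1243.37 × 100 = 119.8388

119.8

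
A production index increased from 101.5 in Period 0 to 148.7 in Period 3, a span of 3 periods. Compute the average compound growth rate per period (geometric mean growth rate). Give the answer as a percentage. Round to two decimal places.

13.57%

Growth factor = (148.7/101.5)^(1/3) = (1.465025)^(1/3) = 1.135747
Growth rate = 1.135747 − 1 = 0.135747 = 13.5747%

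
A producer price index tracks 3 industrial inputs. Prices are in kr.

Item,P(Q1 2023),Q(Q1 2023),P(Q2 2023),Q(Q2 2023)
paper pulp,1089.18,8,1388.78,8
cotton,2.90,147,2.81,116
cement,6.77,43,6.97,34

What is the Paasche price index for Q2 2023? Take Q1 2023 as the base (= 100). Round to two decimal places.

125.79

Paasche price index uses current-period quantities as weights.
ΣP(Q2 2023)·Q(Q2 2023) = 1388.78×8 + 2.81×116 + 6.97×34 = 11110.24 + 325.96 + 236.98 = 11673.18
ΣP(Q1 2023)·Q(Q2 2023) = 1089.18×8 + 2.90×116 + 6.77×34 = 8713.44 + 336.4 + 230.18 = 9280.02
Index = 11673.18 / 9280.02 × 100 = 125.7883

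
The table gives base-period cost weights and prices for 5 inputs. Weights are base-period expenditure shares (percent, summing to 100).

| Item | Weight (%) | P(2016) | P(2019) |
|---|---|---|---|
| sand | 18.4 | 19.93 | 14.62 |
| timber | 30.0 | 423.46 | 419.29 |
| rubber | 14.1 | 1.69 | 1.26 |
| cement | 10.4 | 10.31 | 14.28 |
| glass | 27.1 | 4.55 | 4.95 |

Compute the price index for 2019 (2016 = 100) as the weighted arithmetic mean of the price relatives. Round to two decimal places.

97.60

sand: 18.4 × (14.62/19.93) = 18.4 × 0.733567 = 13.4976
timber: 30.0 × (419.29/423.46) = 30.0 × 0.990153 = 29.7046
rubber: 14.1 × (1.26/1.69) = 14.1 × 0.745562 = 10.5124
cement: 10.4 × (14.28/10.31) = 10.4 × 1.385063 = 14.4047
glass: 27.1 × (4.95/4.55) = 27.1 × 1.087912 = 29.4824
Index = Σ wᵢ·(p₁ᵢ/p₀ᵢ) = 13.4976 + 29.7046 + 10.5124 + 14.4047 + 29.4824 = 97.6017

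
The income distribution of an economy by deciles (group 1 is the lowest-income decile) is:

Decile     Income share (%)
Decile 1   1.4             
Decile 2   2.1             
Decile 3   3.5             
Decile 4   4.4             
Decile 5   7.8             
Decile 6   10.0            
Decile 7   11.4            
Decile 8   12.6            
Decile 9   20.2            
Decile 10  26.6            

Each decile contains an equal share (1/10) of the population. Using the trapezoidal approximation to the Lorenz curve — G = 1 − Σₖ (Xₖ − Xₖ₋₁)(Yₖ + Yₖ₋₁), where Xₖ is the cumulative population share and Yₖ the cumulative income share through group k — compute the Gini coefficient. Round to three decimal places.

0.422

Cumulative income shares Yₖ: 0.0140, 0.0350, 0.0700, 0.1140, 0.1920, 0.2920, 0.4060, 0.5320, 0.7340, 1.0000
Σ (Xₖ−Xₖ₋₁)(Yₖ+Yₖ₋₁) = (1/10)(0.0140+0.0000) + (1/10)(0.0350+0.0140) + (1/10)(0.0700+0.0350) + (1/10)(0.1140+0.0700) + (1/10)(0.1920+0.1140) + (1/10)(0.2920+0.1920) + (1/10)(0.4060+0.2920) + (1/10)(0.5320+0.4060) + (1/10)(0.7340+0.5320) + (1/10)(1.0000+0.7340)
  = 0.0014 + 0.0049 + 0.0105 + 0.0184 + 0.0306 + 0.0484 + 0.0698 + 0.0938 + 0.1266 + 0.1734 = 0.5778
G = 1 − 0.5778 = 0.4222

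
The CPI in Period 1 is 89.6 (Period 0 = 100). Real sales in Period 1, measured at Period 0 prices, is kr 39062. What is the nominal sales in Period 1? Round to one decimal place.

Nominal = Real × (Index/100) = 39062 × (89.6/100)
        = 39062 × 0.896 = 34999.5520

34999.6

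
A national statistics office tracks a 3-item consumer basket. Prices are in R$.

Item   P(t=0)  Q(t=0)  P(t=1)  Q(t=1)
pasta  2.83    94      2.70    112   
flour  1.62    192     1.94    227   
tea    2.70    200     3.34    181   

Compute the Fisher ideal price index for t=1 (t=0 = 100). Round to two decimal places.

115.34

Laspeyres component (base-period weights):
ΣP(t=1)Q(t=0) = 2.70×94 + 1.94×192 + 3.34×200 = 253.8 + 372.48 + 668 = 1294.28
ΣP(t=0)Q(t=0) = 2.83×94 + 1.62×192 + 2.70×200 = 266.02 + 311.04 + 540 = 1117.06
L = 1294.28 / 1117.06 × 100 = 115.8649
Paasche component (current-period weights):
ΣP(t=1)Q(t=1) = 2.70×112 + 1.94×227 + 3.34×181 = 302.4 + 440.38 + 604.54 = 1347.32
ΣP(t=0)Q(t=1) = 2.83×112 + 1.62×227 + 2.70×181 = 316.96 + 367.74 + 488.7 = 1173.4
P = 1347.32 / 1173.4 × 100 = 114.8219
Fisher = √(L × P) = √(115.8649 × 114.8219) = 115.3422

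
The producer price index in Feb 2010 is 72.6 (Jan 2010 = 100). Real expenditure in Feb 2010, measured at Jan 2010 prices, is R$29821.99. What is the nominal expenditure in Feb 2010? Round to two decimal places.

Nominal = Real × (Index/100) = 29821.99 × (72.6/100)
        = 29821.99 × 0.726 = 21650.7647

21650.76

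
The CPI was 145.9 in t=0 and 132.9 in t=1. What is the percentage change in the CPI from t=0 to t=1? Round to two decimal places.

-8.91%

Change = (132.9 − 145.9) / 145.9 × 100
       = -13.0 / 145.9 × 100 = -8.9102%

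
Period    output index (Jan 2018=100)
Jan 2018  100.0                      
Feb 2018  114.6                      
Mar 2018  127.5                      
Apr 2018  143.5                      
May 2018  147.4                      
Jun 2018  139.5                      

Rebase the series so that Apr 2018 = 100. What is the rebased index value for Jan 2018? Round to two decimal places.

Rebased(Jan 2018) = 100.0 / 143.5 × 100 = 69.6864

69.69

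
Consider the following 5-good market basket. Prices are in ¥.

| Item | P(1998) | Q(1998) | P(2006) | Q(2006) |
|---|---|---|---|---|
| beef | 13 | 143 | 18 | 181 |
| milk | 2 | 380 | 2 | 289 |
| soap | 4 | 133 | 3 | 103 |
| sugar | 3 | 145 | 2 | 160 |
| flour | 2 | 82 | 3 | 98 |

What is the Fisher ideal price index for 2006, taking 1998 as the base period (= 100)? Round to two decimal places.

116.10

Laspeyres component (base-period weights):
ΣP(2006)Q(1998) = 18×143 + 2×380 + 3×133 + 2×145 + 3×82 = 2574 + 760 + 399 + 290 + 246 = 4269
ΣP(1998)Q(1998) = 13×143 + 2×380 + 4×133 + 3×145 + 2×82 = 1859 + 760 + 532 + 435 + 164 = 3750
L = 4269 / 3750 × 100 = 113.8400
Paasche component (current-period weights):
ΣP(2006)Q(2006) = 18×181 + 2×289 + 3×103 + 2×160 + 3×98 = 3258 + 578 + 309 + 320 + 294 = 4759
ΣP(1998)Q(2006) = 13×181 + 2×289 + 4×103 + 3×160 + 2×98 = 2353 + 578 + 412 + 480 + 196 = 4019
P = 4759 / 4019 × 100 = 118.4125
Fisher = √(L × P) = √(113.8400 × 118.4125) = 116.1038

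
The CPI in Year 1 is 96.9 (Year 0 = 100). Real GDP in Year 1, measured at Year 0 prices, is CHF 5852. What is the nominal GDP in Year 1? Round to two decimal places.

5670.59

Nominal = Real × (Index/100) = 5852 × (96.9/100)
        = 5852 × 0.969 = 5670.5880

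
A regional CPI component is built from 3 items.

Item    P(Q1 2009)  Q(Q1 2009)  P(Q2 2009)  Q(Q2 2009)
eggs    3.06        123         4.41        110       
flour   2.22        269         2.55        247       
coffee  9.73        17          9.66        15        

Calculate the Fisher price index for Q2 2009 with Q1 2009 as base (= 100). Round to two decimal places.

122.24

Laspeyres component (base-period weights):
ΣP(Q2 2009)Q(Q1 2009) = 4.41×123 + 2.55×269 + 9.66×17 = 542.43 + 685.95 + 164.22 = 1392.6
ΣP(Q1 2009)Q(Q1 2009) = 3.06×123 + 2.22×269 + 9.73×17 = 376.38 + 597.18 + 165.41 = 1138.97
L = 1392.6 / 1138.97 × 100 = 122.2684
Paasche component (current-period weights):
ΣP(Q2 2009)Q(Q2 2009) = 4.41×110 + 2.55×247 + 9.66×15 = 485.1 + 629.85 + 144.9 = 1259.85
ΣP(Q1 2009)Q(Q2 2009) = 3.06×110 + 2.22×247 + 9.73×15 = 336.6 + 548.34 + 145.95 = 1030.89
P = 1259.85 / 1030.89 × 100 = 122.2099
Fisher = √(L × P) = √(122.2684 × 122.2099) = 122.2391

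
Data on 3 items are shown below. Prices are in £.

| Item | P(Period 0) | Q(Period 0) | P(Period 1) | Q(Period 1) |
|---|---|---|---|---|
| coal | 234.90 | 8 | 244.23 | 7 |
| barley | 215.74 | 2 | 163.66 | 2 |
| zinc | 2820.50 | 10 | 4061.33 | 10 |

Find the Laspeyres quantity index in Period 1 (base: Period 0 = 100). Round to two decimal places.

Laspeyres quantity index uses base-period prices as weights.
ΣP(Period 0)·Q(Period 1) = 234.90×7 + 215.74×2 + 2820.50×10 = 1644.3 + 431.48 + 28205 = 30280.78
ΣP(Period 0)·Q(Period 0) = 234.90×8 + 215.74×2 + 2820.50×10 = 1879.2 + 431.48 + 28205 = 30515.68
Index = 30280.78 / 30515.68 × 100 = 99.2302

99.23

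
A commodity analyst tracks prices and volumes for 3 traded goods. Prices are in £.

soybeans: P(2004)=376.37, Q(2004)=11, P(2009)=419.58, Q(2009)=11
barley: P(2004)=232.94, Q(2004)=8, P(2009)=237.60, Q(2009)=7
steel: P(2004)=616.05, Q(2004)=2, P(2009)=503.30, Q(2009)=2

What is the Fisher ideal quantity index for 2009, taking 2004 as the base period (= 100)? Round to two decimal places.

96.81

Laspeyres component (base-period weights):
ΣP(2004)Q(2009) = 376.37×11 + 232.94×7 + 616.05×2 = 4140.07 + 1630.58 + 1232.1 = 7002.75
ΣP(2004)Q(2004) = 376.37×11 + 232.94×8 + 616.05×2 = 4140.07 + 1863.52 + 1232.1 = 7235.69
L = 7002.75 / 7235.69 × 100 = 96.7807
Paasche component (current-period weights):
ΣP(2009)Q(2009) = 419.58×11 + 237.60×7 + 503.30×2 = 4615.38 + 1663.2 + 1006.6 = 7285.18
ΣP(2009)Q(2004) = 419.58×11 + 237.60×8 + 503.30×2 = 4615.38 + 1900.8 + 1006.6 = 7522.78
P = 7285.18 / 7522.78 × 100 = 96.8416
Fisher = √(L × P) = √(96.7807 × 96.8416) = 96.8111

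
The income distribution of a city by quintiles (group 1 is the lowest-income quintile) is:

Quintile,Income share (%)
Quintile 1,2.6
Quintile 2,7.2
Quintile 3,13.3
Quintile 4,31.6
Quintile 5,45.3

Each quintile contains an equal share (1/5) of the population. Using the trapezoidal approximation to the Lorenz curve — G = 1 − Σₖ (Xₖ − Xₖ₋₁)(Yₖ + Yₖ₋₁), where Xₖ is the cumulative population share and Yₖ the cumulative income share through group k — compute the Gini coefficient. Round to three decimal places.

0.439

Cumulative income shares Yₖ: 0.0260, 0.0980, 0.2310, 0.5470, 1.0000
Σ (Xₖ−Xₖ₋₁)(Yₖ+Yₖ₋₁) = (1/5)(0.0260+0.0000) + (1/5)(0.0980+0.0260) + (1/5)(0.2310+0.0980) + (1/5)(0.5470+0.2310) + (1/5)(1.0000+0.5470)
  = 0.0052 + 0.0248 + 0.0658 + 0.1556 + 0.3094 = 0.5608
G = 1 − 0.5608 = 0.4392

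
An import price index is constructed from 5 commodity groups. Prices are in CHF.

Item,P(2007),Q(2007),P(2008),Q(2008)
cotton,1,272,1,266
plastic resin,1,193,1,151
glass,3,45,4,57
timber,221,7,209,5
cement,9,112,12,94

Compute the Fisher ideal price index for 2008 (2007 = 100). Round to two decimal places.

110.20

Laspeyres component (base-period weights):
ΣP(2008)Q(2007) = 1×272 + 1×193 + 4×45 + 209×7 + 12×112 = 272 + 193 + 180 + 1463 + 1344 = 3452
ΣP(2007)Q(2007) = 1×272 + 1×193 + 3×45 + 221×7 + 9×112 = 272 + 193 + 135 + 1547 + 1008 = 3155
L = 3452 / 3155 × 100 = 109.4136
Paasche component (current-period weights):
ΣP(2008)Q(2008) = 1×266 + 1×151 + 4×57 + 209×5 + 12×94 = 266 + 151 + 228 + 1045 + 1128 = 2818
ΣP(2007)Q(2008) = 1×266 + 1×151 + 3×57 + 221×5 + 9×94 = 266 + 151 + 171 + 1105 + 846 = 2539
P = 2818 / 2539 × 100 = 110.9886
Fisher = √(L × P) = √(109.4136 × 110.9886) = 110.1983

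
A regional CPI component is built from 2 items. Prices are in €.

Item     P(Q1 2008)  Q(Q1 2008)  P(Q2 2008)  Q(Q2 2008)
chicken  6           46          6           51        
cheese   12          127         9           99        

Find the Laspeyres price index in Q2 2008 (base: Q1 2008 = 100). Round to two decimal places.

78.83

Laspeyres price index uses base-period quantities as weights.
ΣP(Q2 2008)·Q(Q1 2008) = 6×46 + 9×127 = 276 + 1143 = 1419
ΣP(Q1 2008)·Q(Q1 2008) = 6×46 + 12×127 = 276 + 1524 = 1800
Index = 1419 / 1800 × 100 = 78.8333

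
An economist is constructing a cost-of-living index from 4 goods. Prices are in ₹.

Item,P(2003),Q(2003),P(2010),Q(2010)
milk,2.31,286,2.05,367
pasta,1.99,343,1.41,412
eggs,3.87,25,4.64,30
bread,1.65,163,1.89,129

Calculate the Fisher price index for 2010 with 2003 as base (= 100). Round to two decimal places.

86.69

Laspeyres component (base-period weights):
ΣP(2010)Q(2003) = 2.05×286 + 1.41×343 + 4.64×25 + 1.89×163 = 586.3 + 483.63 + 116 + 308.07 = 1494
ΣP(2003)Q(2003) = 2.31×286 + 1.99×343 + 3.87×25 + 1.65×163 = 660.66 + 682.57 + 96.75 + 268.95 = 1708.93
L = 1494 / 1708.93 × 100 = 87.4231
Paasche component (current-period weights):
ΣP(2010)Q(2010) = 2.05×367 + 1.41×412 + 4.64×30 + 1.89×129 = 752.35 + 580.92 + 139.2 + 243.81 = 1716.28
ΣP(2003)Q(2010) = 2.31×367 + 1.99×412 + 3.87×30 + 1.65×129 = 847.77 + 819.88 + 116.1 + 212.85 = 1996.6
P = 1716.28 / 1996.6 × 100 = 85.9601
Fisher = √(L × P) = √(87.4231 × 85.9601) = 86.6885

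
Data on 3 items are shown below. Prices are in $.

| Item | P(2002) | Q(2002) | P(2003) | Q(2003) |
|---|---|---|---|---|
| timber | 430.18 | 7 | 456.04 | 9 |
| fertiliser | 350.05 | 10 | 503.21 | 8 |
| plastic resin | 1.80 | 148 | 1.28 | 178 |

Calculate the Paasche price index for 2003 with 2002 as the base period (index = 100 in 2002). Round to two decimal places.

Paasche price index uses current-period quantities as weights.
ΣP(2003)·Q(2003) = 456.04×9 + 503.21×8 + 1.28×178 = 4104.36 + 4025.68 + 227.84 = 8357.88
ΣP(2002)·Q(2003) = 430.18×9 + 350.05×8 + 1.80×178 = 3871.62 + 2800.4 + 320.4 = 6992.42
Index = 8357.88 / 6992.42 × 100 = 119.5277

119.53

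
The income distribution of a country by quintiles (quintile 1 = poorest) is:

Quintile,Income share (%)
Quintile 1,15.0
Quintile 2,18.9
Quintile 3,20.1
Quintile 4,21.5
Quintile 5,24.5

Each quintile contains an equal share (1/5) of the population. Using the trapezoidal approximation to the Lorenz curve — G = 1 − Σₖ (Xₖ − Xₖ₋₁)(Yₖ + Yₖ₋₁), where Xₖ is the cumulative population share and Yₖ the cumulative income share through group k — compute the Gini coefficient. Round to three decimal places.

0.086

Cumulative income shares Yₖ: 0.1500, 0.3390, 0.5400, 0.7550, 1.0000
Σ (Xₖ−Xₖ₋₁)(Yₖ+Yₖ₋₁) = (1/5)(0.1500+0.0000) + (1/5)(0.3390+0.1500) + (1/5)(0.5400+0.3390) + (1/5)(0.7550+0.5400) + (1/5)(1.0000+0.7550)
  = 0.0300 + 0.0978 + 0.1758 + 0.2590 + 0.3510 = 0.9136
G = 1 − 0.9136 = 0.0864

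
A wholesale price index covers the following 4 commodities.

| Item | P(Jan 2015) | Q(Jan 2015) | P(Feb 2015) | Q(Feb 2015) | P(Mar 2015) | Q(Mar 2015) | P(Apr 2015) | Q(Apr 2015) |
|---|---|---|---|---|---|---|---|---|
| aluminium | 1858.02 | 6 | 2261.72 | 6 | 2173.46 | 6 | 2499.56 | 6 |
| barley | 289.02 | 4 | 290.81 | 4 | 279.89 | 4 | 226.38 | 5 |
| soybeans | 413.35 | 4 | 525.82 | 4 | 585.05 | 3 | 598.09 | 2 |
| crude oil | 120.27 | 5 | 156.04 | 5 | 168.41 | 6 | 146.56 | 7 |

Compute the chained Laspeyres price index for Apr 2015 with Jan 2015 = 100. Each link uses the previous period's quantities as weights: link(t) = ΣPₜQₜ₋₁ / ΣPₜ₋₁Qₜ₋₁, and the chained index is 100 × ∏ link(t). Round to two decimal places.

130.74

Link Jan 2015→Feb 2015:
ΣP(Feb 2015)Q(Jan 2015) = 2261.72×6 + 290.81×4 + 525.82×4 + 156.04×5 = 13570.32 + 1163.24 + 2103.28 + 780.2 = 17617.04
ΣP(Jan 2015)Q(Jan 2015) = 1858.02×6 + 289.02×4 + 413.35×4 + 120.27×5 = 11148.12 + 1156.08 + 1653.4 + 601.35 = 14558.95
link = 17617.04/14558.95 = 1.210049
Link Feb 2015→Mar 2015:
ΣP(Mar 2015)Q(Feb 2015) = 2173.46×6 + 279.89×4 + 585.05×4 + 168.41×5 = 13040.76 + 1119.56 + 2340.2 + 842.05 = 17342.57
ΣP(Feb 2015)Q(Feb 2015) = 2261.72×6 + 290.81×4 + 525.82×4 + 156.04×5 = 13570.32 + 1163.24 + 2103.28 + 780.2 = 17617.04
link = 17342.57/17617.04 = 0.984420
Link Mar 2015→Apr 2015:
ΣP(Apr 2015)Q(Mar 2015) = 2499.56×6 + 226.38×4 + 598.09×3 + 146.56×6 = 14997.36 + 905.52 + 1794.27 + 879.36 = 18576.51
ΣP(Mar 2015)Q(Mar 2015) = 2173.46×6 + 279.89×4 + 585.05×3 + 168.41×6 = 13040.76 + 1119.56 + 1755.15 + 1010.46 = 16925.93
link = 18576.51/16925.93 = 1.097518
Chained index = 100 × 1.210049 × 0.984420 × 1.097518 = 130.7359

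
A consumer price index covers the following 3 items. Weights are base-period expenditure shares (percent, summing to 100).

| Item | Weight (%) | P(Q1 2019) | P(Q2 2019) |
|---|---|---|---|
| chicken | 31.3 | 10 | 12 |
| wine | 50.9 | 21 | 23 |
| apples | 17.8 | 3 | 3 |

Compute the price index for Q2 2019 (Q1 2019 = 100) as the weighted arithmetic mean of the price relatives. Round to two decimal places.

chicken: 31.3 × (12/10) = 31.3 × 1.200000 = 37.5600
wine: 50.9 × (23/21) = 50.9 × 1.095238 = 55.7476
apples: 17.8 × (3/3) = 17.8 × 1.000000 = 17.8000
Index = Σ wᵢ·(p₁ᵢ/p₀ᵢ) = 37.5600 + 55.7476 + 17.8000 = 111.1076

111.11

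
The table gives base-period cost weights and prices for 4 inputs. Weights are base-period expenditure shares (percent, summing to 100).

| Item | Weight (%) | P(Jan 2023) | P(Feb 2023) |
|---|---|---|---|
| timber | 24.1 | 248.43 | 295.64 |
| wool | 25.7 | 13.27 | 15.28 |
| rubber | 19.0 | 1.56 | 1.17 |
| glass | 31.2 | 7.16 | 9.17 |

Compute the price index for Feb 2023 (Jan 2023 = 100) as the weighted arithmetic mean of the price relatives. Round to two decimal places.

112.48

timber: 24.1 × (295.64/248.43) = 24.1 × 1.190033 = 28.6798
wool: 25.7 × (15.28/13.27) = 25.7 × 1.151469 = 29.5928
rubber: 19.0 × (1.17/1.56) = 19.0 × 0.750000 = 14.2500
glass: 31.2 × (9.17/7.16) = 31.2 × 1.280726 = 39.9587
Index = Σ wᵢ·(p₁ᵢ/p₀ᵢ) = 28.6798 + 29.5928 + 14.2500 + 39.9587 = 112.4812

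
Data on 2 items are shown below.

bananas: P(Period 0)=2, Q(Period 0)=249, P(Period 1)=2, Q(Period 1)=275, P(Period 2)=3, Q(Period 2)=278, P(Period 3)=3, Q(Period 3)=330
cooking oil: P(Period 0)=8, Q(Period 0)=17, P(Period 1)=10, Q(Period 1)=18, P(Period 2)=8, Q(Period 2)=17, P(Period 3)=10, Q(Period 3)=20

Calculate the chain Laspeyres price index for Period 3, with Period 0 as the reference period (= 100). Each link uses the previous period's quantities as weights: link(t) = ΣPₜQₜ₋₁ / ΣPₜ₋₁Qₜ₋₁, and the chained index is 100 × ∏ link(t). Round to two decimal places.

Link Period 0→Period 1:
ΣP(Period 1)Q(Period 0) = 2×249 + 10×17 = 498 + 170 = 668
ΣP(Period 0)Q(Period 0) = 2×249 + 8×17 = 498 + 136 = 634
link = 668/634 = 1.053628
Link Period 1→Period 2:
ΣP(Period 2)Q(Period 1) = 3×275 + 8×18 = 825 + 144 = 969
ΣP(Period 1)Q(Period 1) = 2×275 + 10×18 = 550 + 180 = 730
link = 969/730 = 1.327397
Link Period 2→Period 3:
ΣP(Period 3)Q(Period 2) = 3×278 + 10×17 = 834 + 170 = 1004
ΣP(Period 2)Q(Period 2) = 3×278 + 8×17 = 834 + 136 = 970
link = 1004/970 = 1.035052
Chained index = 100 × 1.053628 × 1.327397 × 1.035052 = 144.7605

144.76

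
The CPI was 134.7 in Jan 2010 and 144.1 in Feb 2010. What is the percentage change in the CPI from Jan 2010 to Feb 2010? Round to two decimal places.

6.98%

Change = (144.1 − 134.7) / 134.7 × 100
       = 9.4 / 134.7 × 100 = 6.9785%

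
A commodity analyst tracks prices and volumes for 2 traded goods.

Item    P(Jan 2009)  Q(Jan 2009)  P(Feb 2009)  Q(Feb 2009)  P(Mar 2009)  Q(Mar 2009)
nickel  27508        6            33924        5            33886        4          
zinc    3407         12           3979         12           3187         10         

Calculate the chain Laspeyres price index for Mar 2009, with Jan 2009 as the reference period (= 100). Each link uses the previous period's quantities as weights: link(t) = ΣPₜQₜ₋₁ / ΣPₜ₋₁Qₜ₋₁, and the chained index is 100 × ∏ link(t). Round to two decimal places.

116.58

Link Jan 2009→Feb 2009:
ΣP(Feb 2009)Q(Jan 2009) = 33924×6 + 3979×12 = 203544 + 47748 = 251292
ΣP(Jan 2009)Q(Jan 2009) = 27508×6 + 3407×12 = 165048 + 40884 = 205932
link = 251292/205932 = 1.220267
Link Feb 2009→Mar 2009:
ΣP(Mar 2009)Q(Feb 2009) = 33886×5 + 3187×12 = 169430 + 38244 = 207674
ΣP(Feb 2009)Q(Feb 2009) = 33924×5 + 3979×12 = 169620 + 47748 = 217368
link = 207674/217368 = 0.955403
Chained index = 100 × 1.220267 × 0.955403 = 116.5846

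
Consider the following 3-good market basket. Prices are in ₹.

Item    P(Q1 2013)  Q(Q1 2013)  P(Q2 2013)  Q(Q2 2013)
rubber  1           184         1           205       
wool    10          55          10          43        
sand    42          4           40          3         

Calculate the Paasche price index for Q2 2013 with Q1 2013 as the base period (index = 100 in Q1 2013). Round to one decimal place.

99.2

Paasche price index uses current-period quantities as weights.
ΣP(Q2 2013)·Q(Q2 2013) = 1×205 + 10×43 + 40×3 = 205 + 430 + 120 = 755
ΣP(Q1 2013)·Q(Q2 2013) = 1×205 + 10×43 + 42×3 = 205 + 430 + 126 = 761
Index = 755 / 761 × 100 = 99.2116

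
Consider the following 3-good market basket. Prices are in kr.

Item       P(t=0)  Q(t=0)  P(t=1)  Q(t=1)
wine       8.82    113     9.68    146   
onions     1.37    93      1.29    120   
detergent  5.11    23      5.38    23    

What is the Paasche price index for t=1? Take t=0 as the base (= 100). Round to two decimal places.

107.78

Paasche price index uses current-period quantities as weights.
ΣP(t=1)·Q(t=1) = 9.68×146 + 1.29×120 + 5.38×23 = 1413.28 + 154.8 + 123.74 = 1691.82
ΣP(t=0)·Q(t=1) = 8.82×146 + 1.37×120 + 5.11×23 = 1287.72 + 164.4 + 117.53 = 1569.65
Index = 1691.82 / 1569.65 × 100 = 107.7833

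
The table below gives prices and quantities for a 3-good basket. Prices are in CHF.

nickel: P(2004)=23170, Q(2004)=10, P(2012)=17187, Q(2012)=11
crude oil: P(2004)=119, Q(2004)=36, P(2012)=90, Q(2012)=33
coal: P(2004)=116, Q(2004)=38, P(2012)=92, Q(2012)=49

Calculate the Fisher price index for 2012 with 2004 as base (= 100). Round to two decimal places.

74.30

Laspeyres component (base-period weights):
ΣP(2012)Q(2004) = 17187×10 + 90×36 + 92×38 = 171870 + 3240 + 3496 = 178606
ΣP(2004)Q(2004) = 23170×10 + 119×36 + 116×38 = 231700 + 4284 + 4408 = 240392
L = 178606 / 240392 × 100 = 74.2978
Paasche component (current-period weights):
ΣP(2012)Q(2012) = 17187×11 + 90×33 + 92×49 = 189057 + 2970 + 4508 = 196535
ΣP(2004)Q(2012) = 23170×11 + 119×33 + 116×49 = 254870 + 3927 + 5684 = 264481
P = 196535 / 264481 × 100 = 74.3097
Fisher = √(L × P) = √(74.2978 × 74.3097) = 74.3037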